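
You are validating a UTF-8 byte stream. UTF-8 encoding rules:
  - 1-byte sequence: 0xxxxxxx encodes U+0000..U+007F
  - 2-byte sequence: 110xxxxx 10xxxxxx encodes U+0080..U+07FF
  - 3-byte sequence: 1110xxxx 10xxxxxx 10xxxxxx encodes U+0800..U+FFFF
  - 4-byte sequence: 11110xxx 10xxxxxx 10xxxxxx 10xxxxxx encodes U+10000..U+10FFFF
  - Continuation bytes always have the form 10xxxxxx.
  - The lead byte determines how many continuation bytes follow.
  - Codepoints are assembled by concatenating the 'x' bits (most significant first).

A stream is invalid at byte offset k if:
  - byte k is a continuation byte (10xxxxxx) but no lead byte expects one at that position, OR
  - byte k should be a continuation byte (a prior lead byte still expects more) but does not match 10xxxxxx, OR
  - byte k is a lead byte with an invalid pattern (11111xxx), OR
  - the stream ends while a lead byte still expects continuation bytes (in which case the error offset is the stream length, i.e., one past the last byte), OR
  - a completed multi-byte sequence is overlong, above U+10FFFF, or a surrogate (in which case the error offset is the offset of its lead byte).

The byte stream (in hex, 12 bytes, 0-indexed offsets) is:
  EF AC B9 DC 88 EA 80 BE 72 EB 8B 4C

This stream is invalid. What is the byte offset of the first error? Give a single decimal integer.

Answer: 11

Derivation:
Byte[0]=EF: 3-byte lead, need 2 cont bytes. acc=0xF
Byte[1]=AC: continuation. acc=(acc<<6)|0x2C=0x3EC
Byte[2]=B9: continuation. acc=(acc<<6)|0x39=0xFB39
Completed: cp=U+FB39 (starts at byte 0)
Byte[3]=DC: 2-byte lead, need 1 cont bytes. acc=0x1C
Byte[4]=88: continuation. acc=(acc<<6)|0x08=0x708
Completed: cp=U+0708 (starts at byte 3)
Byte[5]=EA: 3-byte lead, need 2 cont bytes. acc=0xA
Byte[6]=80: continuation. acc=(acc<<6)|0x00=0x280
Byte[7]=BE: continuation. acc=(acc<<6)|0x3E=0xA03E
Completed: cp=U+A03E (starts at byte 5)
Byte[8]=72: 1-byte ASCII. cp=U+0072
Byte[9]=EB: 3-byte lead, need 2 cont bytes. acc=0xB
Byte[10]=8B: continuation. acc=(acc<<6)|0x0B=0x2CB
Byte[11]=4C: expected 10xxxxxx continuation. INVALID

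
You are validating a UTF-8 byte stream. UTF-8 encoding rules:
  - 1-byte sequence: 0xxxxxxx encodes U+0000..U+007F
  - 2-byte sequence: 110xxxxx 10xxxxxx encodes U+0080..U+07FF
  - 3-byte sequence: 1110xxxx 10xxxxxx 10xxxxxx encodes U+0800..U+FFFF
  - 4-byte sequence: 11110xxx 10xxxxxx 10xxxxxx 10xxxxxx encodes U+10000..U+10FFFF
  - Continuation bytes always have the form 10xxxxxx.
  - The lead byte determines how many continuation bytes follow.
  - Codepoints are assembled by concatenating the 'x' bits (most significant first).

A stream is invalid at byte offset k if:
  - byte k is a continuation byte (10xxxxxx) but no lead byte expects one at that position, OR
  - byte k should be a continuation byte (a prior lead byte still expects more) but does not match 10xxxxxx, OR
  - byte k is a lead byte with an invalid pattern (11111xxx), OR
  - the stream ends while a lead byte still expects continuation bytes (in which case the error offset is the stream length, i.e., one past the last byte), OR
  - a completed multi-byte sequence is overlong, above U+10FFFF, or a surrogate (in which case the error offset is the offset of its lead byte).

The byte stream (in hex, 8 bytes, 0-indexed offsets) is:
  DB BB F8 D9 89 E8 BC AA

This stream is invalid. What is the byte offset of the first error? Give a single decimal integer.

Byte[0]=DB: 2-byte lead, need 1 cont bytes. acc=0x1B
Byte[1]=BB: continuation. acc=(acc<<6)|0x3B=0x6FB
Completed: cp=U+06FB (starts at byte 0)
Byte[2]=F8: INVALID lead byte (not 0xxx/110x/1110/11110)

Answer: 2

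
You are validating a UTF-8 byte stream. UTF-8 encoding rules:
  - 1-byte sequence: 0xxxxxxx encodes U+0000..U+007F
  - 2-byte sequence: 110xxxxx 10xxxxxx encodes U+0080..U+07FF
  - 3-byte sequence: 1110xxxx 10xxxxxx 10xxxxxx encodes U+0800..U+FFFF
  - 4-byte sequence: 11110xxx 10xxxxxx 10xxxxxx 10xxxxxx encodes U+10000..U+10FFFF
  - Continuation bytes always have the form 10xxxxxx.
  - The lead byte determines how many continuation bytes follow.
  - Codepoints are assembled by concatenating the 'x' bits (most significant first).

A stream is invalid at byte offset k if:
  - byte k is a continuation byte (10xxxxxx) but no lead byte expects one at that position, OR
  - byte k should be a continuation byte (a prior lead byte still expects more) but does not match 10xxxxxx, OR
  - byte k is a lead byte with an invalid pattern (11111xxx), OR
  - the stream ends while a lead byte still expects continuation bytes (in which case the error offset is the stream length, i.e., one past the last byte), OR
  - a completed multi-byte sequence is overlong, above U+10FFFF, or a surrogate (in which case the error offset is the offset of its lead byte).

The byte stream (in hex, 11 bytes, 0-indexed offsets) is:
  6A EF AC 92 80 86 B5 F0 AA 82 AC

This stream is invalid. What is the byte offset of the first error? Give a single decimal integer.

Byte[0]=6A: 1-byte ASCII. cp=U+006A
Byte[1]=EF: 3-byte lead, need 2 cont bytes. acc=0xF
Byte[2]=AC: continuation. acc=(acc<<6)|0x2C=0x3EC
Byte[3]=92: continuation. acc=(acc<<6)|0x12=0xFB12
Completed: cp=U+FB12 (starts at byte 1)
Byte[4]=80: INVALID lead byte (not 0xxx/110x/1110/11110)

Answer: 4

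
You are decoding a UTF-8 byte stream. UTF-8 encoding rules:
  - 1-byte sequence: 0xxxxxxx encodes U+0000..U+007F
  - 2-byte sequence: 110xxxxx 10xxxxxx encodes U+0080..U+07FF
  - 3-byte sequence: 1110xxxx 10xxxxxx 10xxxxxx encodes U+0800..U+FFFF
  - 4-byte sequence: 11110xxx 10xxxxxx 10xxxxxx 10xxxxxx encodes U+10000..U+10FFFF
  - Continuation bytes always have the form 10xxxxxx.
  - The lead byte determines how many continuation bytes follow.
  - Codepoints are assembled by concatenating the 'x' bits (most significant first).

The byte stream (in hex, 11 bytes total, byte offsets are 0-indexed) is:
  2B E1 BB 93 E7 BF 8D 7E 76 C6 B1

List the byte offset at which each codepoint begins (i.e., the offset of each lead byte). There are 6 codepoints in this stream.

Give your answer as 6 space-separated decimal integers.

Byte[0]=2B: 1-byte ASCII. cp=U+002B
Byte[1]=E1: 3-byte lead, need 2 cont bytes. acc=0x1
Byte[2]=BB: continuation. acc=(acc<<6)|0x3B=0x7B
Byte[3]=93: continuation. acc=(acc<<6)|0x13=0x1ED3
Completed: cp=U+1ED3 (starts at byte 1)
Byte[4]=E7: 3-byte lead, need 2 cont bytes. acc=0x7
Byte[5]=BF: continuation. acc=(acc<<6)|0x3F=0x1FF
Byte[6]=8D: continuation. acc=(acc<<6)|0x0D=0x7FCD
Completed: cp=U+7FCD (starts at byte 4)
Byte[7]=7E: 1-byte ASCII. cp=U+007E
Byte[8]=76: 1-byte ASCII. cp=U+0076
Byte[9]=C6: 2-byte lead, need 1 cont bytes. acc=0x6
Byte[10]=B1: continuation. acc=(acc<<6)|0x31=0x1B1
Completed: cp=U+01B1 (starts at byte 9)

Answer: 0 1 4 7 8 9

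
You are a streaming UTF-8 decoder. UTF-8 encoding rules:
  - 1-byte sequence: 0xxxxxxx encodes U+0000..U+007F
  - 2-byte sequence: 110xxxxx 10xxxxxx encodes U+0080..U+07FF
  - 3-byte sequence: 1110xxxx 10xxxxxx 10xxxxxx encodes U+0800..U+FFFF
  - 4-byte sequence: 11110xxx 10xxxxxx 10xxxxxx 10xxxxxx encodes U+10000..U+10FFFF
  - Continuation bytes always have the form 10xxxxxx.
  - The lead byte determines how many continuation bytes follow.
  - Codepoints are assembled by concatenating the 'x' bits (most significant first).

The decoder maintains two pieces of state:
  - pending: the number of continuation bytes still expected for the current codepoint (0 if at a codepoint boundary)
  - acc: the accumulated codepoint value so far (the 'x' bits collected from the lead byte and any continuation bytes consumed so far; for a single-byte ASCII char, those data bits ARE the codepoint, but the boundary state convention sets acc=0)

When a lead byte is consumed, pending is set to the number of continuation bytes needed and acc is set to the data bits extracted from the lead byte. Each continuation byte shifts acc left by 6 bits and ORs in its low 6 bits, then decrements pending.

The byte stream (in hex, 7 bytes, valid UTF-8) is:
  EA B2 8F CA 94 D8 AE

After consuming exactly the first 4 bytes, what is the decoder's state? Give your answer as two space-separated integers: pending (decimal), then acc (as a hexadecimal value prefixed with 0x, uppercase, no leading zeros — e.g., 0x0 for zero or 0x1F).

Answer: 1 0xA

Derivation:
Byte[0]=EA: 3-byte lead. pending=2, acc=0xA
Byte[1]=B2: continuation. acc=(acc<<6)|0x32=0x2B2, pending=1
Byte[2]=8F: continuation. acc=(acc<<6)|0x0F=0xAC8F, pending=0
Byte[3]=CA: 2-byte lead. pending=1, acc=0xA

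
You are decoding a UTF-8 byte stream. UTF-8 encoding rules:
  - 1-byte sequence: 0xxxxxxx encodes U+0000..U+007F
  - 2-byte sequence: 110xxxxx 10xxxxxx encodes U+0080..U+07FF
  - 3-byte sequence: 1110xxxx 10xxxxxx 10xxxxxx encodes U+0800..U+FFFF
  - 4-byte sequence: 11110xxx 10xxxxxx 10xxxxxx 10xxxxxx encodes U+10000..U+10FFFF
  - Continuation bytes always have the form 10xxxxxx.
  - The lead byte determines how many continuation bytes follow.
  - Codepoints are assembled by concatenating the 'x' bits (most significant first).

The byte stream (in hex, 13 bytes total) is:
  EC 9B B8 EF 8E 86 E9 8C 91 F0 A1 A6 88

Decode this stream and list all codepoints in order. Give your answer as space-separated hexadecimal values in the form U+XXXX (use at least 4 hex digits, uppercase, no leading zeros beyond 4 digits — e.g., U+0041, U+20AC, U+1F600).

Byte[0]=EC: 3-byte lead, need 2 cont bytes. acc=0xC
Byte[1]=9B: continuation. acc=(acc<<6)|0x1B=0x31B
Byte[2]=B8: continuation. acc=(acc<<6)|0x38=0xC6F8
Completed: cp=U+C6F8 (starts at byte 0)
Byte[3]=EF: 3-byte lead, need 2 cont bytes. acc=0xF
Byte[4]=8E: continuation. acc=(acc<<6)|0x0E=0x3CE
Byte[5]=86: continuation. acc=(acc<<6)|0x06=0xF386
Completed: cp=U+F386 (starts at byte 3)
Byte[6]=E9: 3-byte lead, need 2 cont bytes. acc=0x9
Byte[7]=8C: continuation. acc=(acc<<6)|0x0C=0x24C
Byte[8]=91: continuation. acc=(acc<<6)|0x11=0x9311
Completed: cp=U+9311 (starts at byte 6)
Byte[9]=F0: 4-byte lead, need 3 cont bytes. acc=0x0
Byte[10]=A1: continuation. acc=(acc<<6)|0x21=0x21
Byte[11]=A6: continuation. acc=(acc<<6)|0x26=0x866
Byte[12]=88: continuation. acc=(acc<<6)|0x08=0x21988
Completed: cp=U+21988 (starts at byte 9)

Answer: U+C6F8 U+F386 U+9311 U+21988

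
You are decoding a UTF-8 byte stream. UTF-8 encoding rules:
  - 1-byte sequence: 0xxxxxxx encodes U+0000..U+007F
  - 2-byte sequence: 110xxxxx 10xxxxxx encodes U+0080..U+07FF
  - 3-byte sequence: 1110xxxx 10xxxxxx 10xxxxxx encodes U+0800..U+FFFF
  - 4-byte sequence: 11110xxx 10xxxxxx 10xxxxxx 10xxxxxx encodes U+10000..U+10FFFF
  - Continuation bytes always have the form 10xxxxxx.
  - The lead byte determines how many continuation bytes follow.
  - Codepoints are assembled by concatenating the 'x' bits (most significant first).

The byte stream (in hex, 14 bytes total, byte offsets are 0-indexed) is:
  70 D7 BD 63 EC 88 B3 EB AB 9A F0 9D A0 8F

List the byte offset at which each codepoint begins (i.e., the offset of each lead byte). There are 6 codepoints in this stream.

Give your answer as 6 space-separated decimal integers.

Answer: 0 1 3 4 7 10

Derivation:
Byte[0]=70: 1-byte ASCII. cp=U+0070
Byte[1]=D7: 2-byte lead, need 1 cont bytes. acc=0x17
Byte[2]=BD: continuation. acc=(acc<<6)|0x3D=0x5FD
Completed: cp=U+05FD (starts at byte 1)
Byte[3]=63: 1-byte ASCII. cp=U+0063
Byte[4]=EC: 3-byte lead, need 2 cont bytes. acc=0xC
Byte[5]=88: continuation. acc=(acc<<6)|0x08=0x308
Byte[6]=B3: continuation. acc=(acc<<6)|0x33=0xC233
Completed: cp=U+C233 (starts at byte 4)
Byte[7]=EB: 3-byte lead, need 2 cont bytes. acc=0xB
Byte[8]=AB: continuation. acc=(acc<<6)|0x2B=0x2EB
Byte[9]=9A: continuation. acc=(acc<<6)|0x1A=0xBADA
Completed: cp=U+BADA (starts at byte 7)
Byte[10]=F0: 4-byte lead, need 3 cont bytes. acc=0x0
Byte[11]=9D: continuation. acc=(acc<<6)|0x1D=0x1D
Byte[12]=A0: continuation. acc=(acc<<6)|0x20=0x760
Byte[13]=8F: continuation. acc=(acc<<6)|0x0F=0x1D80F
Completed: cp=U+1D80F (starts at byte 10)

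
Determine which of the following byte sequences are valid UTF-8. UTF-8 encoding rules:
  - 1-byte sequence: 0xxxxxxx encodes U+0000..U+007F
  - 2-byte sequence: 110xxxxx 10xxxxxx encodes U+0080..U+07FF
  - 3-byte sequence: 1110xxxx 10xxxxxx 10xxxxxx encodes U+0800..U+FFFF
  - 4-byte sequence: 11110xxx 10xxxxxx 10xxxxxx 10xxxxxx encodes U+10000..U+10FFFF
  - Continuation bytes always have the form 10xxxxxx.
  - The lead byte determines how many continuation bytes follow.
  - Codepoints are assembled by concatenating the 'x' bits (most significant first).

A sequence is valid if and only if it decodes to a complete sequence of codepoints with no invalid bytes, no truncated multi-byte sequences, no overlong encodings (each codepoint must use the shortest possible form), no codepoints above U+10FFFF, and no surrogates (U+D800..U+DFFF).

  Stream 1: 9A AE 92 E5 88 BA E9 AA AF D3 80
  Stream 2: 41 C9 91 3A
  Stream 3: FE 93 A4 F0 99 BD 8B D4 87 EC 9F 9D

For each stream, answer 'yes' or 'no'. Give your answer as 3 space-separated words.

Answer: no yes no

Derivation:
Stream 1: error at byte offset 0. INVALID
Stream 2: decodes cleanly. VALID
Stream 3: error at byte offset 0. INVALID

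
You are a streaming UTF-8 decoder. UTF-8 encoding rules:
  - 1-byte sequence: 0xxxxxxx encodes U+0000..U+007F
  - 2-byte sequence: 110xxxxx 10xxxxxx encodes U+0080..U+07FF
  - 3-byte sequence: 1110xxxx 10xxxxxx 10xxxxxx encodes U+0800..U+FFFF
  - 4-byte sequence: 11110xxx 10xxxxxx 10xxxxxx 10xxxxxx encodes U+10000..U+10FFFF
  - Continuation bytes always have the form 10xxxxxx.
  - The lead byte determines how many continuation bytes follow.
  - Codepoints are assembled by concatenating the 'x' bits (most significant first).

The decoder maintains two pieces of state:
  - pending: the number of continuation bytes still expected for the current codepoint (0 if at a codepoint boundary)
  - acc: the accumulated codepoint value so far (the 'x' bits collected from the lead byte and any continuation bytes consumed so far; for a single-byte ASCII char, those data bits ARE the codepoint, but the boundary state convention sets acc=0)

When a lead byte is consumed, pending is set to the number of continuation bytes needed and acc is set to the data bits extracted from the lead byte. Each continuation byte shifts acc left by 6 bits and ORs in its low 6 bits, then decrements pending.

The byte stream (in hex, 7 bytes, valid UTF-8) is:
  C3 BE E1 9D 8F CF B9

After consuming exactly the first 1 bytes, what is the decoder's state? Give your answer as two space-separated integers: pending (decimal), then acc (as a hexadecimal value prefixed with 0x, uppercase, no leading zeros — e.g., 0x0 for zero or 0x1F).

Answer: 1 0x3

Derivation:
Byte[0]=C3: 2-byte lead. pending=1, acc=0x3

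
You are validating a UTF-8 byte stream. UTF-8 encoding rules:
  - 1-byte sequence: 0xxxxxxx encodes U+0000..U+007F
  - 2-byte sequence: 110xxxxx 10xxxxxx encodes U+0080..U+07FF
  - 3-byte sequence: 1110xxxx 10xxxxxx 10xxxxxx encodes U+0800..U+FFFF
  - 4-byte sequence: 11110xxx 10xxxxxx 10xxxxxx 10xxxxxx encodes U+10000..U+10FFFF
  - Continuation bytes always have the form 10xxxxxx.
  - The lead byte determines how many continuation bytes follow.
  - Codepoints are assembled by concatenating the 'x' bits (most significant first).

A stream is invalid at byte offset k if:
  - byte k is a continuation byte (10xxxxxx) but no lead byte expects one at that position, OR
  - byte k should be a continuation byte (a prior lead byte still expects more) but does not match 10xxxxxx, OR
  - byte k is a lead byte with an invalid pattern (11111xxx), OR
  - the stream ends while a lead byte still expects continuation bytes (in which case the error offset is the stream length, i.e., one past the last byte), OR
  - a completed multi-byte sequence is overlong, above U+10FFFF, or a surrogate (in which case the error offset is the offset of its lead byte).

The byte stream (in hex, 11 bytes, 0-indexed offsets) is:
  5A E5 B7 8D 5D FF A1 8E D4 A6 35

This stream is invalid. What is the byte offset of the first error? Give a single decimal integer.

Byte[0]=5A: 1-byte ASCII. cp=U+005A
Byte[1]=E5: 3-byte lead, need 2 cont bytes. acc=0x5
Byte[2]=B7: continuation. acc=(acc<<6)|0x37=0x177
Byte[3]=8D: continuation. acc=(acc<<6)|0x0D=0x5DCD
Completed: cp=U+5DCD (starts at byte 1)
Byte[4]=5D: 1-byte ASCII. cp=U+005D
Byte[5]=FF: INVALID lead byte (not 0xxx/110x/1110/11110)

Answer: 5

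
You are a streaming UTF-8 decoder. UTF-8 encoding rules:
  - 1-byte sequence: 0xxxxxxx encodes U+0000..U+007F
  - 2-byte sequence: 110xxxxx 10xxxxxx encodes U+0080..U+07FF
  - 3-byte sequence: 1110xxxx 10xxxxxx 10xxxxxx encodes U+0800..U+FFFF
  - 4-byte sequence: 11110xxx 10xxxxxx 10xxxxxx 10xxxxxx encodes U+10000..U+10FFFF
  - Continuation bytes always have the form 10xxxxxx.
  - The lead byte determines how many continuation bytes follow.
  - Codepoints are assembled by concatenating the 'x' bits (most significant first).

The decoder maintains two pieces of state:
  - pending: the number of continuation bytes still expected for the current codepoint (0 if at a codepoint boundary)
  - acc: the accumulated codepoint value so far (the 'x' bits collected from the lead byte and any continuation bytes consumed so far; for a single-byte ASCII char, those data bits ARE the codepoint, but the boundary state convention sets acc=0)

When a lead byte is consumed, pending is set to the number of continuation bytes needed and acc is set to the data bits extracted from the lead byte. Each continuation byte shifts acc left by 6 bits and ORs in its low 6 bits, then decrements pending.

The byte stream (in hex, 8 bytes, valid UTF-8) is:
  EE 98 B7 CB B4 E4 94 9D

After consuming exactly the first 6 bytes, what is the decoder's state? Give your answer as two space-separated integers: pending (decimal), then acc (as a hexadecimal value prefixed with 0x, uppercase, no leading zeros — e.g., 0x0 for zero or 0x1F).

Answer: 2 0x4

Derivation:
Byte[0]=EE: 3-byte lead. pending=2, acc=0xE
Byte[1]=98: continuation. acc=(acc<<6)|0x18=0x398, pending=1
Byte[2]=B7: continuation. acc=(acc<<6)|0x37=0xE637, pending=0
Byte[3]=CB: 2-byte lead. pending=1, acc=0xB
Byte[4]=B4: continuation. acc=(acc<<6)|0x34=0x2F4, pending=0
Byte[5]=E4: 3-byte lead. pending=2, acc=0x4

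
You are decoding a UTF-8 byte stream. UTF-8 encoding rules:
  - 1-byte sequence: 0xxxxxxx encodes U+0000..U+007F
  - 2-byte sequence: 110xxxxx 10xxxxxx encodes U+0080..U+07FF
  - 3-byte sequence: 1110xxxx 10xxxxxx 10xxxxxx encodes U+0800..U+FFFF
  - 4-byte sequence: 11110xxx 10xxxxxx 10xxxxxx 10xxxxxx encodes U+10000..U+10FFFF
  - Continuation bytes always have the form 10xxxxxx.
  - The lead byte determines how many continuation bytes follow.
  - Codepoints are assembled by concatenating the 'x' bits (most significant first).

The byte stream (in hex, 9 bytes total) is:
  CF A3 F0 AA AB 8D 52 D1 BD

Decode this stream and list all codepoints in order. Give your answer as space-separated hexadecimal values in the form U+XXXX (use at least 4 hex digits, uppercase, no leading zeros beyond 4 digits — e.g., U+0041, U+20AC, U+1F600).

Byte[0]=CF: 2-byte lead, need 1 cont bytes. acc=0xF
Byte[1]=A3: continuation. acc=(acc<<6)|0x23=0x3E3
Completed: cp=U+03E3 (starts at byte 0)
Byte[2]=F0: 4-byte lead, need 3 cont bytes. acc=0x0
Byte[3]=AA: continuation. acc=(acc<<6)|0x2A=0x2A
Byte[4]=AB: continuation. acc=(acc<<6)|0x2B=0xAAB
Byte[5]=8D: continuation. acc=(acc<<6)|0x0D=0x2AACD
Completed: cp=U+2AACD (starts at byte 2)
Byte[6]=52: 1-byte ASCII. cp=U+0052
Byte[7]=D1: 2-byte lead, need 1 cont bytes. acc=0x11
Byte[8]=BD: continuation. acc=(acc<<6)|0x3D=0x47D
Completed: cp=U+047D (starts at byte 7)

Answer: U+03E3 U+2AACD U+0052 U+047D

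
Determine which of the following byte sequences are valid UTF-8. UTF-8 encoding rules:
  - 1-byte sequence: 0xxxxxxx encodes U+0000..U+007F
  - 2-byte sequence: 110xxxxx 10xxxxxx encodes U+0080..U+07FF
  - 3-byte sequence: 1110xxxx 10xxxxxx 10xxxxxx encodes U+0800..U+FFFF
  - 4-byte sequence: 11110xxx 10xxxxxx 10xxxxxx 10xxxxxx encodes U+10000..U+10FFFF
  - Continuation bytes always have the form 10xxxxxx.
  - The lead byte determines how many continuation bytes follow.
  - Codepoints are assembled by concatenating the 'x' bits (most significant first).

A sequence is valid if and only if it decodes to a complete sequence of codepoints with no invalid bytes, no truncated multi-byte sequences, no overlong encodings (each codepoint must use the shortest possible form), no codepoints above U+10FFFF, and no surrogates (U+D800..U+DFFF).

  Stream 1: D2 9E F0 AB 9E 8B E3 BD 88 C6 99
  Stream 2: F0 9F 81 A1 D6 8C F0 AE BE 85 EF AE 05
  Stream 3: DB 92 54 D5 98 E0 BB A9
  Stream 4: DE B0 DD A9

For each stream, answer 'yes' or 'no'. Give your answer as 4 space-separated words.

Stream 1: decodes cleanly. VALID
Stream 2: error at byte offset 12. INVALID
Stream 3: decodes cleanly. VALID
Stream 4: decodes cleanly. VALID

Answer: yes no yes yes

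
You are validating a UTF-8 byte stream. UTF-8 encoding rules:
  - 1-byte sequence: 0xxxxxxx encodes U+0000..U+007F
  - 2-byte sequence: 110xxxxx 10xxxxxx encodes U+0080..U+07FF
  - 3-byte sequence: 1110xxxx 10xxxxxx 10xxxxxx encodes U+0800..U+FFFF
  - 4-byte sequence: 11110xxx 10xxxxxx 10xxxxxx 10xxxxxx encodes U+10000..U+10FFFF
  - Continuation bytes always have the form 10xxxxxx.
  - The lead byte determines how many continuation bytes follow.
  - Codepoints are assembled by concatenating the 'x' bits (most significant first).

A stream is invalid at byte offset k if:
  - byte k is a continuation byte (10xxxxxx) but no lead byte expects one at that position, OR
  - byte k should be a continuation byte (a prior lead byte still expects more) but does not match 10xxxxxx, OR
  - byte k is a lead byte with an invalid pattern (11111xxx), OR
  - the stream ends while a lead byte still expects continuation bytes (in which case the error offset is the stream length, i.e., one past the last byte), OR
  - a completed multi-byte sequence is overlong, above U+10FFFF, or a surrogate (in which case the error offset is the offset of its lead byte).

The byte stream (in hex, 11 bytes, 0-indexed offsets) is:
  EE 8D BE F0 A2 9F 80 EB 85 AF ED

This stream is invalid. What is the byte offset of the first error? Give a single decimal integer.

Answer: 11

Derivation:
Byte[0]=EE: 3-byte lead, need 2 cont bytes. acc=0xE
Byte[1]=8D: continuation. acc=(acc<<6)|0x0D=0x38D
Byte[2]=BE: continuation. acc=(acc<<6)|0x3E=0xE37E
Completed: cp=U+E37E (starts at byte 0)
Byte[3]=F0: 4-byte lead, need 3 cont bytes. acc=0x0
Byte[4]=A2: continuation. acc=(acc<<6)|0x22=0x22
Byte[5]=9F: continuation. acc=(acc<<6)|0x1F=0x89F
Byte[6]=80: continuation. acc=(acc<<6)|0x00=0x227C0
Completed: cp=U+227C0 (starts at byte 3)
Byte[7]=EB: 3-byte lead, need 2 cont bytes. acc=0xB
Byte[8]=85: continuation. acc=(acc<<6)|0x05=0x2C5
Byte[9]=AF: continuation. acc=(acc<<6)|0x2F=0xB16F
Completed: cp=U+B16F (starts at byte 7)
Byte[10]=ED: 3-byte lead, need 2 cont bytes. acc=0xD
Byte[11]: stream ended, expected continuation. INVALID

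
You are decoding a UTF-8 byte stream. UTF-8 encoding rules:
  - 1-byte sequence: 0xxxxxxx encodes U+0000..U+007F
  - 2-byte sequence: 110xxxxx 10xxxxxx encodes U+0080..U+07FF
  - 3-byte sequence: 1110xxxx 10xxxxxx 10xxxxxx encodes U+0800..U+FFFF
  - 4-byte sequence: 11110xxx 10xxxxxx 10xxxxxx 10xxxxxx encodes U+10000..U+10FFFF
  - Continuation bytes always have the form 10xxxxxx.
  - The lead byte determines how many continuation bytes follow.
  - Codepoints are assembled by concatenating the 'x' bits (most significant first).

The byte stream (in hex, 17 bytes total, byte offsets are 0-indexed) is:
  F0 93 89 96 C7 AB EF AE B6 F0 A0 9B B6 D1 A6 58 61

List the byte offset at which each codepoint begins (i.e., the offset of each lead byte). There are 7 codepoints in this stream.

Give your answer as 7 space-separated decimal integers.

Answer: 0 4 6 9 13 15 16

Derivation:
Byte[0]=F0: 4-byte lead, need 3 cont bytes. acc=0x0
Byte[1]=93: continuation. acc=(acc<<6)|0x13=0x13
Byte[2]=89: continuation. acc=(acc<<6)|0x09=0x4C9
Byte[3]=96: continuation. acc=(acc<<6)|0x16=0x13256
Completed: cp=U+13256 (starts at byte 0)
Byte[4]=C7: 2-byte lead, need 1 cont bytes. acc=0x7
Byte[5]=AB: continuation. acc=(acc<<6)|0x2B=0x1EB
Completed: cp=U+01EB (starts at byte 4)
Byte[6]=EF: 3-byte lead, need 2 cont bytes. acc=0xF
Byte[7]=AE: continuation. acc=(acc<<6)|0x2E=0x3EE
Byte[8]=B6: continuation. acc=(acc<<6)|0x36=0xFBB6
Completed: cp=U+FBB6 (starts at byte 6)
Byte[9]=F0: 4-byte lead, need 3 cont bytes. acc=0x0
Byte[10]=A0: continuation. acc=(acc<<6)|0x20=0x20
Byte[11]=9B: continuation. acc=(acc<<6)|0x1B=0x81B
Byte[12]=B6: continuation. acc=(acc<<6)|0x36=0x206F6
Completed: cp=U+206F6 (starts at byte 9)
Byte[13]=D1: 2-byte lead, need 1 cont bytes. acc=0x11
Byte[14]=A6: continuation. acc=(acc<<6)|0x26=0x466
Completed: cp=U+0466 (starts at byte 13)
Byte[15]=58: 1-byte ASCII. cp=U+0058
Byte[16]=61: 1-byte ASCII. cp=U+0061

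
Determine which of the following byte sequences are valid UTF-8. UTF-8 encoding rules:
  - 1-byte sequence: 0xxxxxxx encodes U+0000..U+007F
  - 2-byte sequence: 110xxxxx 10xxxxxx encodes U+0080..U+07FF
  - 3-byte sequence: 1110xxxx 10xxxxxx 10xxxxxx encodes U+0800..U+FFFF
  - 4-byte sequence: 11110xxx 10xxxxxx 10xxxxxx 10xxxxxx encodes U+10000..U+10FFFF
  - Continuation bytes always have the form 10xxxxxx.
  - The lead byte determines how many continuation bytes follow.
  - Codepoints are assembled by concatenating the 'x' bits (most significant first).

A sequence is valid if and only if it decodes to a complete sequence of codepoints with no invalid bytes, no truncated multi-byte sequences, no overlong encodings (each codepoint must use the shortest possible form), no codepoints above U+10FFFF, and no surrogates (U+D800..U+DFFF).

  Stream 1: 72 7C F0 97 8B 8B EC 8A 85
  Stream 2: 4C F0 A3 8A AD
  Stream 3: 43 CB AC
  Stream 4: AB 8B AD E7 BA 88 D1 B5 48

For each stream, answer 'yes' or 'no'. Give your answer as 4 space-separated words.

Answer: yes yes yes no

Derivation:
Stream 1: decodes cleanly. VALID
Stream 2: decodes cleanly. VALID
Stream 3: decodes cleanly. VALID
Stream 4: error at byte offset 0. INVALID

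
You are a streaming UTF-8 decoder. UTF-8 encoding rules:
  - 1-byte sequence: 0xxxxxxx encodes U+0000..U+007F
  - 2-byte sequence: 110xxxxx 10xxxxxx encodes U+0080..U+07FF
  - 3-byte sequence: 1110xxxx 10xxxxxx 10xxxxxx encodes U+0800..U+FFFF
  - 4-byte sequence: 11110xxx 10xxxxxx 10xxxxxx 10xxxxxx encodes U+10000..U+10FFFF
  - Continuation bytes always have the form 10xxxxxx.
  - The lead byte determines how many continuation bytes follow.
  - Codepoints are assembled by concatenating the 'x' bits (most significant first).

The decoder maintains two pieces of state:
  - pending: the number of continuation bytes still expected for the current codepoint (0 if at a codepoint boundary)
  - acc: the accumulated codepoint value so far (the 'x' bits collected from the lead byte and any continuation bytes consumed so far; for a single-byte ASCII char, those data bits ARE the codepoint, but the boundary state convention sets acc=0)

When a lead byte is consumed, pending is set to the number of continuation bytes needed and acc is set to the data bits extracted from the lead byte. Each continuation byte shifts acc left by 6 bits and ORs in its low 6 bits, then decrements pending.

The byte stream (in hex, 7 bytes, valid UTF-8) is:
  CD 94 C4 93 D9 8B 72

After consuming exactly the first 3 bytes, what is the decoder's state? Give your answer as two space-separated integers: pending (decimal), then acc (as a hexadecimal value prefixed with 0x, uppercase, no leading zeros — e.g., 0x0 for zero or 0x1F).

Byte[0]=CD: 2-byte lead. pending=1, acc=0xD
Byte[1]=94: continuation. acc=(acc<<6)|0x14=0x354, pending=0
Byte[2]=C4: 2-byte lead. pending=1, acc=0x4

Answer: 1 0x4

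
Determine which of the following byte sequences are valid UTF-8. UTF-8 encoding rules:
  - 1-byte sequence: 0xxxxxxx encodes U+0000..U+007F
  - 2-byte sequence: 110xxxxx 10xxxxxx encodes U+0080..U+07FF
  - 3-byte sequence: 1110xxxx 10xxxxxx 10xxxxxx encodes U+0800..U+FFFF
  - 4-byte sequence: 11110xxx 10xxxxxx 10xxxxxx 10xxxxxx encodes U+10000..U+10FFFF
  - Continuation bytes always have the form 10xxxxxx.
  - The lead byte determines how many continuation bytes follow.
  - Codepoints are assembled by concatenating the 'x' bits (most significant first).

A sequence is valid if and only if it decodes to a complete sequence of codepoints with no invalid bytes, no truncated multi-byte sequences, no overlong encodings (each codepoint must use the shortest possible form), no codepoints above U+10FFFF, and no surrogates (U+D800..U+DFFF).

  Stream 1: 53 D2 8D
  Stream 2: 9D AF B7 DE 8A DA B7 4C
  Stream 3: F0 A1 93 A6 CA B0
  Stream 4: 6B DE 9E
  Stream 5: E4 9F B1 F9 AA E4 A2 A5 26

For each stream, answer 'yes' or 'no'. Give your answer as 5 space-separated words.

Stream 1: decodes cleanly. VALID
Stream 2: error at byte offset 0. INVALID
Stream 3: decodes cleanly. VALID
Stream 4: decodes cleanly. VALID
Stream 5: error at byte offset 3. INVALID

Answer: yes no yes yes no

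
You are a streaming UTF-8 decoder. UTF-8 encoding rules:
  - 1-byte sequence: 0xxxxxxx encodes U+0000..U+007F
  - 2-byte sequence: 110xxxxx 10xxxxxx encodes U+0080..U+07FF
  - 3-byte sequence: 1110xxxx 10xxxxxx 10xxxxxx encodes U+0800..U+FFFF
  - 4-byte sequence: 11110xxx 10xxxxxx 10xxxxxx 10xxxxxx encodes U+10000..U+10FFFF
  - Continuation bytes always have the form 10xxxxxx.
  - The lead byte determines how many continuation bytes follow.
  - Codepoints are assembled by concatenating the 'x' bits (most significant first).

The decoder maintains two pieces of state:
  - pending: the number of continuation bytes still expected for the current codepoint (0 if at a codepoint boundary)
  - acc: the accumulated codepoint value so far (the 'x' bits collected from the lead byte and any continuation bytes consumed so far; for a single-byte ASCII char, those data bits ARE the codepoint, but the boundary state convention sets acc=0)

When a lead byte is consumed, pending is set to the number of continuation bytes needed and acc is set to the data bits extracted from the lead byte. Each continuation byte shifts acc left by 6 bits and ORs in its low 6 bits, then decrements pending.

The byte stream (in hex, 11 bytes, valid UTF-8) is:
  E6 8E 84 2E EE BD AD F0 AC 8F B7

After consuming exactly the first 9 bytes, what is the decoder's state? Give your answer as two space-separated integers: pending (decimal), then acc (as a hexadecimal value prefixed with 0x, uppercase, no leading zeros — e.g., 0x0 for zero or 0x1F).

Answer: 2 0x2C

Derivation:
Byte[0]=E6: 3-byte lead. pending=2, acc=0x6
Byte[1]=8E: continuation. acc=(acc<<6)|0x0E=0x18E, pending=1
Byte[2]=84: continuation. acc=(acc<<6)|0x04=0x6384, pending=0
Byte[3]=2E: 1-byte. pending=0, acc=0x0
Byte[4]=EE: 3-byte lead. pending=2, acc=0xE
Byte[5]=BD: continuation. acc=(acc<<6)|0x3D=0x3BD, pending=1
Byte[6]=AD: continuation. acc=(acc<<6)|0x2D=0xEF6D, pending=0
Byte[7]=F0: 4-byte lead. pending=3, acc=0x0
Byte[8]=AC: continuation. acc=(acc<<6)|0x2C=0x2C, pending=2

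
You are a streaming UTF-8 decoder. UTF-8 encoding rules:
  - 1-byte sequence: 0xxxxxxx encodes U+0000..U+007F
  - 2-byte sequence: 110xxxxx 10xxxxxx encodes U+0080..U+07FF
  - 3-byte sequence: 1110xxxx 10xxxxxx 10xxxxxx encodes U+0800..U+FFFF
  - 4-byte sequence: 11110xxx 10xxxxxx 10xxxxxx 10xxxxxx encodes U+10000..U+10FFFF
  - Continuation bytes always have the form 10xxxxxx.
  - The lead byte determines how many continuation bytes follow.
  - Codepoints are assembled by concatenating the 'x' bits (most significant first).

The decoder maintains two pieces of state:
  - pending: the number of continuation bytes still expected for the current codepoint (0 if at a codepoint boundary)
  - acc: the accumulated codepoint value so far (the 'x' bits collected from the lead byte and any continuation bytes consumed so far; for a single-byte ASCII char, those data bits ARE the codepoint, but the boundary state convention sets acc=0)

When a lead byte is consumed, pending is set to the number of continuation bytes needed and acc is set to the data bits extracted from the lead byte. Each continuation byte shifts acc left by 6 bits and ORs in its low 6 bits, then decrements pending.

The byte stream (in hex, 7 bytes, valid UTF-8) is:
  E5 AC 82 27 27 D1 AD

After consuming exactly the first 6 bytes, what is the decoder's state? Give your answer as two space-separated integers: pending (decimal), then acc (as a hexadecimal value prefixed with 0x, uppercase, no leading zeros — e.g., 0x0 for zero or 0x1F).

Answer: 1 0x11

Derivation:
Byte[0]=E5: 3-byte lead. pending=2, acc=0x5
Byte[1]=AC: continuation. acc=(acc<<6)|0x2C=0x16C, pending=1
Byte[2]=82: continuation. acc=(acc<<6)|0x02=0x5B02, pending=0
Byte[3]=27: 1-byte. pending=0, acc=0x0
Byte[4]=27: 1-byte. pending=0, acc=0x0
Byte[5]=D1: 2-byte lead. pending=1, acc=0x11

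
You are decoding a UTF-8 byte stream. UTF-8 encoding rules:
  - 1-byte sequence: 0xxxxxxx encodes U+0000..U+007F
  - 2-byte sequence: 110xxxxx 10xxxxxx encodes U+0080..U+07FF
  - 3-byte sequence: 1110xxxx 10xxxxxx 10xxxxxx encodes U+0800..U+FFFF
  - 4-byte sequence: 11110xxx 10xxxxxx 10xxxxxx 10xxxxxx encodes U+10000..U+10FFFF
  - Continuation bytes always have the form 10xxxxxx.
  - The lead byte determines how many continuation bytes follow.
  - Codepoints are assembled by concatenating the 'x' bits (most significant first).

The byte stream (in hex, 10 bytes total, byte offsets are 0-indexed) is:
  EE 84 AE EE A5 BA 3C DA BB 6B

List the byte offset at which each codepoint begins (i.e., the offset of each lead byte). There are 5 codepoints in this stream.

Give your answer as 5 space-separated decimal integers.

Answer: 0 3 6 7 9

Derivation:
Byte[0]=EE: 3-byte lead, need 2 cont bytes. acc=0xE
Byte[1]=84: continuation. acc=(acc<<6)|0x04=0x384
Byte[2]=AE: continuation. acc=(acc<<6)|0x2E=0xE12E
Completed: cp=U+E12E (starts at byte 0)
Byte[3]=EE: 3-byte lead, need 2 cont bytes. acc=0xE
Byte[4]=A5: continuation. acc=(acc<<6)|0x25=0x3A5
Byte[5]=BA: continuation. acc=(acc<<6)|0x3A=0xE97A
Completed: cp=U+E97A (starts at byte 3)
Byte[6]=3C: 1-byte ASCII. cp=U+003C
Byte[7]=DA: 2-byte lead, need 1 cont bytes. acc=0x1A
Byte[8]=BB: continuation. acc=(acc<<6)|0x3B=0x6BB
Completed: cp=U+06BB (starts at byte 7)
Byte[9]=6B: 1-byte ASCII. cp=U+006B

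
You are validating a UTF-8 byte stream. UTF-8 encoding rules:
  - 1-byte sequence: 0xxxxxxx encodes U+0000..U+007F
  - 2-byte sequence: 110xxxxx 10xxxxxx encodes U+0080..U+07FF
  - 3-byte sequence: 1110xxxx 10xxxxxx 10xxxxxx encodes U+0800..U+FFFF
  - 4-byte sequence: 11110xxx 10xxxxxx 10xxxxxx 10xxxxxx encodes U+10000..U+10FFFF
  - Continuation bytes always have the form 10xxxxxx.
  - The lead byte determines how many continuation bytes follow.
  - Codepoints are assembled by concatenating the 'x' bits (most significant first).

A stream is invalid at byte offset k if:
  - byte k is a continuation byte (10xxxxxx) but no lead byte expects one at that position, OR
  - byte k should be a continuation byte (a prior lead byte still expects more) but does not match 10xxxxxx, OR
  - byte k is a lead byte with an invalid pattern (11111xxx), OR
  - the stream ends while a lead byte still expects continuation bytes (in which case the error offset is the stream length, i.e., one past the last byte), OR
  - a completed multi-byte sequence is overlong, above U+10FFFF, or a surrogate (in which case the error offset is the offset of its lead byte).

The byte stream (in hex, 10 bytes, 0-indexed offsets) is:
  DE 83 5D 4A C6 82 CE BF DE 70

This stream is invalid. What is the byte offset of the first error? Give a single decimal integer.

Byte[0]=DE: 2-byte lead, need 1 cont bytes. acc=0x1E
Byte[1]=83: continuation. acc=(acc<<6)|0x03=0x783
Completed: cp=U+0783 (starts at byte 0)
Byte[2]=5D: 1-byte ASCII. cp=U+005D
Byte[3]=4A: 1-byte ASCII. cp=U+004A
Byte[4]=C6: 2-byte lead, need 1 cont bytes. acc=0x6
Byte[5]=82: continuation. acc=(acc<<6)|0x02=0x182
Completed: cp=U+0182 (starts at byte 4)
Byte[6]=CE: 2-byte lead, need 1 cont bytes. acc=0xE
Byte[7]=BF: continuation. acc=(acc<<6)|0x3F=0x3BF
Completed: cp=U+03BF (starts at byte 6)
Byte[8]=DE: 2-byte lead, need 1 cont bytes. acc=0x1E
Byte[9]=70: expected 10xxxxxx continuation. INVALID

Answer: 9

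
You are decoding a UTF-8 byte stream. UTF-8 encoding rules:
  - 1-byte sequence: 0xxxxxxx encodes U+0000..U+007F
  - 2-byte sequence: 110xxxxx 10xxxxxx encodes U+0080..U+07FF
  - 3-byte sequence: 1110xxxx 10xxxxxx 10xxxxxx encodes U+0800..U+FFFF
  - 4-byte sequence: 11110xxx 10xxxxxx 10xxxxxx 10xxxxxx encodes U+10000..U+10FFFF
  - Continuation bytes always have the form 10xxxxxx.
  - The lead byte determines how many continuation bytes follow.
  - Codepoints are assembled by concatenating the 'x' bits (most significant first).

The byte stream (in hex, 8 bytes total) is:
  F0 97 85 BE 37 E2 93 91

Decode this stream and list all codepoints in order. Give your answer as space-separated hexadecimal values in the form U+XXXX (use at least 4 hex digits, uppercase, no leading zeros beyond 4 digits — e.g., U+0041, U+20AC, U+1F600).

Byte[0]=F0: 4-byte lead, need 3 cont bytes. acc=0x0
Byte[1]=97: continuation. acc=(acc<<6)|0x17=0x17
Byte[2]=85: continuation. acc=(acc<<6)|0x05=0x5C5
Byte[3]=BE: continuation. acc=(acc<<6)|0x3E=0x1717E
Completed: cp=U+1717E (starts at byte 0)
Byte[4]=37: 1-byte ASCII. cp=U+0037
Byte[5]=E2: 3-byte lead, need 2 cont bytes. acc=0x2
Byte[6]=93: continuation. acc=(acc<<6)|0x13=0x93
Byte[7]=91: continuation. acc=(acc<<6)|0x11=0x24D1
Completed: cp=U+24D1 (starts at byte 5)

Answer: U+1717E U+0037 U+24D1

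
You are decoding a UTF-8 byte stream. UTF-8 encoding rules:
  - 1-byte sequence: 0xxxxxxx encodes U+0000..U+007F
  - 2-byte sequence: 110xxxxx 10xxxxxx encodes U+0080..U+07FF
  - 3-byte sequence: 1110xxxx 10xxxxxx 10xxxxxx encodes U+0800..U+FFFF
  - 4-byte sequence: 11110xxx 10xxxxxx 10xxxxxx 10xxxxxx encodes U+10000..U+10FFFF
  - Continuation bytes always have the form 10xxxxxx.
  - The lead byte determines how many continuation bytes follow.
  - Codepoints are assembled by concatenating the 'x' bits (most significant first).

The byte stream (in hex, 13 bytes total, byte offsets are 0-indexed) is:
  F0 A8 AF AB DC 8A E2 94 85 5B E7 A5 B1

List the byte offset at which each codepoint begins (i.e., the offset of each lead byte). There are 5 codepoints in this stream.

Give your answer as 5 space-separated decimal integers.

Answer: 0 4 6 9 10

Derivation:
Byte[0]=F0: 4-byte lead, need 3 cont bytes. acc=0x0
Byte[1]=A8: continuation. acc=(acc<<6)|0x28=0x28
Byte[2]=AF: continuation. acc=(acc<<6)|0x2F=0xA2F
Byte[3]=AB: continuation. acc=(acc<<6)|0x2B=0x28BEB
Completed: cp=U+28BEB (starts at byte 0)
Byte[4]=DC: 2-byte lead, need 1 cont bytes. acc=0x1C
Byte[5]=8A: continuation. acc=(acc<<6)|0x0A=0x70A
Completed: cp=U+070A (starts at byte 4)
Byte[6]=E2: 3-byte lead, need 2 cont bytes. acc=0x2
Byte[7]=94: continuation. acc=(acc<<6)|0x14=0x94
Byte[8]=85: continuation. acc=(acc<<6)|0x05=0x2505
Completed: cp=U+2505 (starts at byte 6)
Byte[9]=5B: 1-byte ASCII. cp=U+005B
Byte[10]=E7: 3-byte lead, need 2 cont bytes. acc=0x7
Byte[11]=A5: continuation. acc=(acc<<6)|0x25=0x1E5
Byte[12]=B1: continuation. acc=(acc<<6)|0x31=0x7971
Completed: cp=U+7971 (starts at byte 10)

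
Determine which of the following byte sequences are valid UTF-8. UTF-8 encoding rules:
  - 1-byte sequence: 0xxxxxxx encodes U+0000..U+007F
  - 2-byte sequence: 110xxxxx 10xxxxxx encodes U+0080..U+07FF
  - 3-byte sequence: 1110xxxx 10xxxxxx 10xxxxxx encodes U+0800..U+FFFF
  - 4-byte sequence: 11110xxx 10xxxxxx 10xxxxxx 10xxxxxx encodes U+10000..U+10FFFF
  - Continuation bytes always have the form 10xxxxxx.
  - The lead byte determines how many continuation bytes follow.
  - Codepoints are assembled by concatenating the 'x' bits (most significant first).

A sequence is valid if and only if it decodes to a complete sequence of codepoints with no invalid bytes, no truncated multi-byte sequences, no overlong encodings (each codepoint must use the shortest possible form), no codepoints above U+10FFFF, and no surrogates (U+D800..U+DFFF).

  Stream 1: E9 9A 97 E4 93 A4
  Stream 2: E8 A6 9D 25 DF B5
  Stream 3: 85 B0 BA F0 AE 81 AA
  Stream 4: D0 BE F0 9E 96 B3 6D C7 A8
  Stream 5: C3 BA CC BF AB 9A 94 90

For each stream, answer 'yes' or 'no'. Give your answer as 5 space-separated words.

Answer: yes yes no yes no

Derivation:
Stream 1: decodes cleanly. VALID
Stream 2: decodes cleanly. VALID
Stream 3: error at byte offset 0. INVALID
Stream 4: decodes cleanly. VALID
Stream 5: error at byte offset 4. INVALID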